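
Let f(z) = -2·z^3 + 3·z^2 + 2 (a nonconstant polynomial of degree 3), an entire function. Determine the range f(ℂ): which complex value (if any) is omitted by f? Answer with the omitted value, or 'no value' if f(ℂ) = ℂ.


Little Picard bounds the complement of f(ℂ) to at most one point.
For every w ∈ ℂ, the equation p(z) − w = 0 is a nonconstant polynomial in z and hence has at least one root by the fundamental theorem of algebra. So p is surjective onto ℂ, omitting no value.

Omitted value: no value.


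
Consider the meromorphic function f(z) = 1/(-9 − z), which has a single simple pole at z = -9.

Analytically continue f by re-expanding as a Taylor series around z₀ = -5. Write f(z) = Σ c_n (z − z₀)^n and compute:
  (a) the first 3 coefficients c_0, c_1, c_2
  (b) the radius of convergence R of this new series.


Let w = z − z₀, so z = z₀ + w.
Then -9 − z = -9 − (z₀ + w) = (-9 − z₀) − w = -4 − w.
f(z) = 1/(-4 − w) = (1/(-4)) · 1/(1 − w/(-4)) = Σ_{n≥0} w^n / (-4)^(n+1).
So c_n = 1/(-4)^(n+1):
  c_0 = 1/(-4)^1 = -1/4.
  c_1 = 1/(-4)^2 = 1/16.
  c_2 = 1/(-4)^3 = -1/64.
The series is valid for |w/d| < 1, i.e. |z − z₀| < |d|.
Radius of convergence: R = |-9 − z₀| = |-4| = 4 (distance from z₀ to the singularity z = -9).

c_0 = -1/4, c_1 = 1/16, c_2 = -1/64; R = 4.


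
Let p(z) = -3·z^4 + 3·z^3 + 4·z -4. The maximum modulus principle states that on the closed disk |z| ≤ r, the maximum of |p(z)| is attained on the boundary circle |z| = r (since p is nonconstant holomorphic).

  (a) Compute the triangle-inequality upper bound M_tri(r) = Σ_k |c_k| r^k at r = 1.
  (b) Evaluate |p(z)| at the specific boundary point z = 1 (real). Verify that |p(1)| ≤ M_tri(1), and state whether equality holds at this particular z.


Coefficients: c_0 = -4, c_1 = 4, c_2 = 0, c_3 = 3, c_4 = -3. Radius r = 1.
Part (a). Triangle bound: M_tri(r) = Σ_k |c_k| r^k
  = |-4|·1^0 + |4|·1^1 + |0|·1^2 + |3|·1^3 + |-3|·1^4
  = 4 + 4 + 0 + 3 + 3 = 14.
This bounds M(r) := max_{|z|=r} |p(z)| from above; equality holds iff all terms c_k z^k can be made to align in phase at a single z on |z|=r.
Part (b). At z = 1 (real, on the circle |z| = r):
  p(1) = (-4)·1^0 + (4)·1^1 + (0)·1^2 + (3)·1^3 + (-3)·1^4 = 0.
  |p(1)| = 0.
Check: |p(1)| = 0 ≤ 14 = M_tri(1). ✓ Equality does not hold at z = 1 (the coefficients have mixed signs, so the terms do not all align in phase there).

M_tri(1) = 14; |p(1)| = 0; equality at z=1: no.


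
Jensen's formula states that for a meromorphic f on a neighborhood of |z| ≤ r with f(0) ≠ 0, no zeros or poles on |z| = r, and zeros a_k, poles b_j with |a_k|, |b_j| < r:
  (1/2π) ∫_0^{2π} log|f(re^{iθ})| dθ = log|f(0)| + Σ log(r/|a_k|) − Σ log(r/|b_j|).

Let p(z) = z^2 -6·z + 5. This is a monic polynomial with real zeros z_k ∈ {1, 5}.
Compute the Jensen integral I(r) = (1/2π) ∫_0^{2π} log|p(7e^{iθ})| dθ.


Zeros: 1, 5; r = 7.
Inside |z| < r: 1, 5. Outside (|z| ≥ r): ∅.
p(0) = 5, so log|p(0)| = log(5) = 1.6094.
Apply Jensen: I(r) = log|p(0)| + Σ_k log(r/|z_k|), summed over zeros inside |z| < r.
  log(r/|z_k|) for z_k = 1: log(7/1) = 1.9459
  log(r/|z_k|) for z_k = 5: log(7/5) = 0.3365
Sum over inside zeros: 2.2824.
I(r) = log|p(0)| + (inside sum) = 1.6094 + 2.2824 = 3.8918.
Closed form (all zeros inside, monic): I(r) = n·log(r) = 2·log(7) = 3.8918. ✓

I(r) ≈ 3.8918.


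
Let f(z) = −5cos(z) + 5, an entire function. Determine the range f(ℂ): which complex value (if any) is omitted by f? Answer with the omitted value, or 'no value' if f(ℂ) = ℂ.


Little Picard bounds the complement of f(ℂ) to at most one point.
cos is entire and surjective onto ℂ: for every w ∈ ℂ, cos(ζ) = w has a solution ζ ∈ ℂ (e.g., via the complex inverse arccos). With ζ = z this gives z = ζ/(1). Then -5·cos(z) takes every value in -5·ℂ = ℂ, and adding 5 is a bijection of ℂ. So f is surjective and omits no value. (Note: only on the real line is cos bounded by [−1, 1].)

Omitted value: no value.


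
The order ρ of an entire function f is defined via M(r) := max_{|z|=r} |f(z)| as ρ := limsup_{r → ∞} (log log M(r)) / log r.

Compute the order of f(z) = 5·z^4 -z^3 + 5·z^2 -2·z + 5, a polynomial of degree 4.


|f(z)| ≤ Σ|c_k|·r^k = O(r^4) as r → ∞. Polynomial growth is O(e^{r^ε}) for every ε > 0 (since r^4/e^{r^ε} → 0), so ρ ≤ ε for all ε > 0, i.e. ρ = 0. Every nonconstant polynomial has order 0.
Therefore ρ = 0.

Order ρ = 0.


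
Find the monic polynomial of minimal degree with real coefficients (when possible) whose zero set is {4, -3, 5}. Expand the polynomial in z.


The polynomial is p(z) = ∏_{α ∈ S} (z − α), where S = {4, -3, 5}.
Expanding the product yields: p(z) = z^3 -6·z^2 -7·z + 60.
The resulting polynomial has degree 3 and real coefficients as required.

p(z) = z^3 -6·z^2 -7·z + 60.


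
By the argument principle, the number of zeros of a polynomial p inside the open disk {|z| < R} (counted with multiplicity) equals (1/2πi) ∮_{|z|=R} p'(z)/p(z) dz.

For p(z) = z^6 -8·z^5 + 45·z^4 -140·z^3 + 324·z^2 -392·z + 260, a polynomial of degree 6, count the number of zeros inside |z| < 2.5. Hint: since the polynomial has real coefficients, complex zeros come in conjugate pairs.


The zeros of p are: (1 + 1i), (1 - 1i), (1 + 3i), (1 - 3i), (2 + 3i), (2 - 3i).
Their magnitudes are: 1.414, 1.414, 3.162, 3.162, 3.606, 3.606.
Zeros with |z| < R = 2.5: (1 + 1i), (1 - 1i).
Count = 2.
By the argument principle, (1/2πi) ∮_{|z|=R} p'(z)/p(z) dz equals exactly this count.

Number of zeros inside |z| < 2.5: 2.


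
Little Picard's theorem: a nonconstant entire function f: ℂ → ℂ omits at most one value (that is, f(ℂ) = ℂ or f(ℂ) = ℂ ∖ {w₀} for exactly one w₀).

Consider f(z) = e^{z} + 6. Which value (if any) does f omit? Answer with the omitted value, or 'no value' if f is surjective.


Little Picard bounds the complement of f(ℂ) to at most one point.
e^{z} is never zero on ℂ, so 1·e^{z} takes every value in ℂ ∖ {0}. Adding 6 shifts the range to ℂ ∖ {6}. Thus f omits exactly the value 6.

Omitted value: 6.


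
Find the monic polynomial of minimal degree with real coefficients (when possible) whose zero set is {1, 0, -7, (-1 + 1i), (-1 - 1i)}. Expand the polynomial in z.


The polynomial is p(z) = ∏_{α ∈ S} (z − α), where S = {1, 0, -7, (-1 + 1i), (-1 - 1i)}.
Expanding the product yields: p(z) = z^5 + 8·z^4 + 7·z^3 -2·z^2 -14·z.
Note conjugate pairs combine to real quadratics: (z − (-1+1i))(z − (-1−1i)) = z² + 2z + 2.
The resulting polynomial has degree 5 and real coefficients as required.

p(z) = z^5 + 8·z^4 + 7·z^3 -2·z^2 -14·z.


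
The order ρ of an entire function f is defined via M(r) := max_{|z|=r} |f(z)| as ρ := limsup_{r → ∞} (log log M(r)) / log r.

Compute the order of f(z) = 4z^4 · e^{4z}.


M(r) = max_{|z|=r} |4|·|z|^4·|e^{4z}| = 4·r^4 · e^{4r^1} (the factors attain their maxima compatibly on |z|=r). Then log M(r) = log 4 + 4·log r + 4r^1, dominated by the last term, so log log M(r) ~ 1·log r. The polynomial factor 4z^4 contributes only a log r term and does not affect the order. ρ = 1.
Therefore ρ = 1.

Order ρ = 1.


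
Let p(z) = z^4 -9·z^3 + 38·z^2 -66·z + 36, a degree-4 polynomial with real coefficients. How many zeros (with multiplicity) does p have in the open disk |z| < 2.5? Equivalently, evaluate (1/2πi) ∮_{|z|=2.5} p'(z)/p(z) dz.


The zeros of p are: (3 + 3i), (3 - 3i), 2, 1.
Their magnitudes are: 4.243, 4.243, 2, 1.
Zeros with |z| < R = 2.5: 2, 1.
Count = 2.
By the argument principle, (1/2πi) ∮_{|z|=R} p'(z)/p(z) dz equals exactly this count.

Number of zeros inside |z| < 2.5: 2.


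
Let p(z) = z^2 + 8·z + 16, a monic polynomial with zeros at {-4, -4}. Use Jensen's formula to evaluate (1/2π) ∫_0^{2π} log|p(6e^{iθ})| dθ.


Zeros: -4, -4; r = 6.
Inside |z| < r: -4, -4. Outside (|z| ≥ r): ∅.
p(0) = 16, so log|p(0)| = log(16) = 2.7726.
Apply Jensen: I(r) = log|p(0)| + Σ_k log(r/|z_k|), summed over zeros inside |z| < r.
  log(r/|z_k|) for z_k = -4: log(6/4) = 0.4055
  log(r/|z_k|) for z_k = -4: log(6/4) = 0.4055
Sum over inside zeros: 0.8109.
I(r) = log|p(0)| + (inside sum) = 2.7726 + 0.8109 = 3.5835.
Closed form (all zeros inside, monic): I(r) = n·log(r) = 2·log(6) = 3.5835. ✓

I(r) ≈ 3.5835.


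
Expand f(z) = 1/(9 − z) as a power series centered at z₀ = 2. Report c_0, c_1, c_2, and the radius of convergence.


Let w = z − z₀, so z = z₀ + w.
Then 9 − z = 9 − (z₀ + w) = (9 − z₀) − w = 7 − w.
f(z) = 1/(7 − w) = (1/(7)) · 1/(1 − w/(7)) = Σ_{n≥0} w^n / (7)^(n+1).
So c_n = 1/(7)^(n+1):
  c_0 = 1/(7)^1 = 1/7.
  c_1 = 1/(7)^2 = 1/49.
  c_2 = 1/(7)^3 = 1/343.
The series is valid for |w/d| < 1, i.e. |z − z₀| < |d|.
Radius of convergence: R = |9 − z₀| = |7| = 7 (distance from z₀ to the singularity z = 9).

c_0 = 1/7, c_1 = 1/49, c_2 = 1/343; R = 7.


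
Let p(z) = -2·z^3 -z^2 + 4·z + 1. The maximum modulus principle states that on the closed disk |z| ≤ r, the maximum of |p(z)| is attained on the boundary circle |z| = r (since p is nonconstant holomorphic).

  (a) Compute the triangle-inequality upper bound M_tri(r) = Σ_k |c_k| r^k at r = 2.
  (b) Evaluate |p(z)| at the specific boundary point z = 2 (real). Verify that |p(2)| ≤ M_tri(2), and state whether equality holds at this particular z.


Coefficients: c_0 = 1, c_1 = 4, c_2 = -1, c_3 = -2. Radius r = 2.
Part (a). Triangle bound: M_tri(r) = Σ_k |c_k| r^k
  = |1|·2^0 + |4|·2^1 + |-1|·2^2 + |-2|·2^3
  = 1 + 8 + 4 + 16 = 29.
This bounds M(r) := max_{|z|=r} |p(z)| from above; equality holds iff all terms c_k z^k can be made to align in phase at a single z on |z|=r.
Part (b). At z = 2 (real, on the circle |z| = r):
  p(2) = (1)·2^0 + (4)·2^1 + (-1)·2^2 + (-2)·2^3 = -11.
  |p(2)| = 11.
Check: |p(2)| = 11 ≤ 29 = M_tri(2). ✓ Equality does not hold at z = 2 (the coefficients have mixed signs, so the terms do not all align in phase there).

M_tri(2) = 29; |p(2)| = 11; equality at z=2: no.


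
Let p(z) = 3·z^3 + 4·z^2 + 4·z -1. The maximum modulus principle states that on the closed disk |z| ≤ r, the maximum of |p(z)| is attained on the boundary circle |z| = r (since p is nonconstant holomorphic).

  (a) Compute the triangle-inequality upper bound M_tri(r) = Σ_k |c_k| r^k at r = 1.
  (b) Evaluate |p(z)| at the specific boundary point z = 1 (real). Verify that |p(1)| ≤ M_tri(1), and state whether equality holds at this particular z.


Coefficients: c_0 = -1, c_1 = 4, c_2 = 4, c_3 = 3. Radius r = 1.
Part (a). Triangle bound: M_tri(r) = Σ_k |c_k| r^k
  = |-1|·1^0 + |4|·1^1 + |4|·1^2 + |3|·1^3
  = 1 + 4 + 4 + 3 = 12.
This bounds M(r) := max_{|z|=r} |p(z)| from above; equality holds iff all terms c_k z^k can be made to align in phase at a single z on |z|=r.
Part (b). At z = 1 (real, on the circle |z| = r):
  p(1) = (-1)·1^0 + (4)·1^1 + (4)·1^2 + (3)·1^3 = 10.
  |p(1)| = 10.
Check: |p(1)| = 10 ≤ 12 = M_tri(1). ✓ Equality does not hold at z = 1 (the coefficients have mixed signs, so the terms do not all align in phase there).

M_tri(1) = 12; |p(1)| = 10; equality at z=1: no.


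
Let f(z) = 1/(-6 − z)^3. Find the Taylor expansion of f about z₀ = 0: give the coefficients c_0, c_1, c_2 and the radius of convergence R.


Let w = z − z₀, so z = z₀ + w.
Then -6 − z = -6 − (z₀ + w) = (-6 − z₀) − w = -6 − w.
f(z) = 1/(-6 − w)^3 = (1/(-6)^3) · (1 − w/(-6))^{−3}.
By the binomial series (1−u)^{−3} = Σ_{n≥0} C(n+2, 2) u^n for |u|<1, with u = w/(-6):
  c_n = C(n+2, 2) / (-6)^(n+3).
  c_0 = 1/(-6)^3 = -1/216.
  c_1 = 3/(-6)^4 = 1/432.
  c_2 = 6/(-6)^5 = -1/1296.
The series is valid for |w/d| < 1, i.e. |z − z₀| < |d|.
Radius of convergence: R = |-6 − z₀| = |-6| = 6 (distance from z₀ to the singularity z = -6).

c_0 = -1/216, c_1 = 1/432, c_2 = -1/1296; R = 6.


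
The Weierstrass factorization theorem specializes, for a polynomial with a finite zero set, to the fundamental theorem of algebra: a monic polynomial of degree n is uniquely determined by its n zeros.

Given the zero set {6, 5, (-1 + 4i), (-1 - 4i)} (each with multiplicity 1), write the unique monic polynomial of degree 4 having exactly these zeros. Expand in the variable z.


The polynomial is p(z) = ∏_{α ∈ S} (z − α), where S = {6, 5, (-1 + 4i), (-1 - 4i)}.
Expanding the product yields: p(z) = z^4 -9·z^3 + 25·z^2 -127·z + 510.
Note conjugate pairs combine to real quadratics: (z − (-1+4i))(z − (-1−4i)) = z² + 2z + 17.
The resulting polynomial has degree 4 and real coefficients as required.

p(z) = z^4 -9·z^3 + 25·z^2 -127·z + 510.


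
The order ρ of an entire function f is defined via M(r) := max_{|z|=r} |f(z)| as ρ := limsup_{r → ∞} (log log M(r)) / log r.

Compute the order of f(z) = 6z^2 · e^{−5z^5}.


M(r) = max_{|z|=r} |6|·|z|^2·|e^{−5z^5}| = 6·r^2 · e^{5r^5} (the factors attain their maxima compatibly on |z|=r). Then log M(r) = log 6 + 2·log r + 5r^5, dominated by the last term, so log log M(r) ~ 5·log r. The polynomial factor 6z^2 contributes only a log r term and does not affect the order. ρ = 5.
Therefore ρ = 5.

Order ρ = 5.


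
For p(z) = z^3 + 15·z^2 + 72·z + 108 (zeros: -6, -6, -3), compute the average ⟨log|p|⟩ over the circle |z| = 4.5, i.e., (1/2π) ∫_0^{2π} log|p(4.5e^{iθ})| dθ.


Zeros: -6, -6, -3; r = 4.5.
Inside |z| < r: -3. Outside (|z| ≥ r): -6, -6.
p(0) = 108, so log|p(0)| = log(108) = 4.6821.
Apply Jensen: I(r) = log|p(0)| + Σ_k log(r/|z_k|), summed over zeros inside |z| < r.
  log(r/|z_k|) for z_k = -3: log(4.5/3) = 0.4055
  Outside zeros (-6, -6) contribute nothing to the Jensen sum.
Sum over inside zeros: 0.4055.
I(r) = log|p(0)| + (inside sum) = 4.6821 + 0.4055 = 5.0876.
Note: since some zeros are outside |z| ≤ r, the simplified n·log(r) form does NOT apply — only the inside zeros contribute.

I(r) ≈ 5.0876.


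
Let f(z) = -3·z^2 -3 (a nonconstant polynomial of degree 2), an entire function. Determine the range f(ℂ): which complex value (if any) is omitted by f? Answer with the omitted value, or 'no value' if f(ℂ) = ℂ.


Little Picard bounds the complement of f(ℂ) to at most one point.
For every w ∈ ℂ, the equation p(z) − w = 0 is a nonconstant polynomial in z and hence has at least one root by the fundamental theorem of algebra. So p is surjective onto ℂ, omitting no value.

Omitted value: no value.


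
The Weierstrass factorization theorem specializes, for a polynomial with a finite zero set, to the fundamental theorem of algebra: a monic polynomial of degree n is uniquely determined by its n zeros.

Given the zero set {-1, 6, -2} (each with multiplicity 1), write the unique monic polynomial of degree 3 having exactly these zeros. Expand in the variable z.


The polynomial is p(z) = ∏_{α ∈ S} (z − α), where S = {-1, 6, -2}.
Expanding the product yields: p(z) = z^3 -3·z^2 -16·z -12.
The resulting polynomial has degree 3 and real coefficients as required.

p(z) = z^3 -3·z^2 -16·z -12.


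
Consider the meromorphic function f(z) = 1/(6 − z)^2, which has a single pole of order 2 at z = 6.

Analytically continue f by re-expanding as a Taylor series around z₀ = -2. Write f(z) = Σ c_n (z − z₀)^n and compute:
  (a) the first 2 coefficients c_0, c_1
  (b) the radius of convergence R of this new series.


Let w = z − z₀, so z = z₀ + w.
Then 6 − z = 6 − (z₀ + w) = (6 − z₀) − w = 8 − w.
f(z) = 1/(8 − w)^2 = (1/(8)^2) · (1 − w/(8))^{−2}.
By the binomial series (1−u)^{−2} = Σ_{n≥0} C(n+1, 1) u^n for |u|<1, with u = w/(8):
  c_n = C(n+1, 1) / (8)^(n+2).
  c_0 = 1/(8)^2 = 1/64.
  c_1 = 2/(8)^3 = 1/256.
The series is valid for |w/d| < 1, i.e. |z − z₀| < |d|.
Radius of convergence: R = |6 − z₀| = |8| = 8 (distance from z₀ to the singularity z = 6).

c_0 = 1/64, c_1 = 1/256; R = 8.


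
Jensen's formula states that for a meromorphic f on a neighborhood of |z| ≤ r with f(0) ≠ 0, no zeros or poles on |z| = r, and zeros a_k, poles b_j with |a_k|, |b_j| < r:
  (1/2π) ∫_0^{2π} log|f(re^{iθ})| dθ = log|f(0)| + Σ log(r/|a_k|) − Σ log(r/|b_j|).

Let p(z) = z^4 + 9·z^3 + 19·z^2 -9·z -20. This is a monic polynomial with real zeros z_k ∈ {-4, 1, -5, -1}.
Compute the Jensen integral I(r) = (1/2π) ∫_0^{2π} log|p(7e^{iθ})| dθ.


Zeros: -5, -4, -1, 1; r = 7.
Inside |z| < r: -5, -4, -1, 1. Outside (|z| ≥ r): ∅.
p(0) = -20, so log|p(0)| = log(20) = 2.9957.
Apply Jensen: I(r) = log|p(0)| + Σ_k log(r/|z_k|), summed over zeros inside |z| < r.
  log(r/|z_k|) for z_k = -4: log(7/4) = 0.5596
  log(r/|z_k|) for z_k = 1: log(7/1) = 1.9459
  log(r/|z_k|) for z_k = -5: log(7/5) = 0.3365
  log(r/|z_k|) for z_k = -1: log(7/1) = 1.9459
Sum over inside zeros: 4.7879.
I(r) = log|p(0)| + (inside sum) = 2.9957 + 4.7879 = 7.7836.
Closed form (all zeros inside, monic): I(r) = n·log(r) = 4·log(7) = 7.7836. ✓

I(r) ≈ 7.7836.


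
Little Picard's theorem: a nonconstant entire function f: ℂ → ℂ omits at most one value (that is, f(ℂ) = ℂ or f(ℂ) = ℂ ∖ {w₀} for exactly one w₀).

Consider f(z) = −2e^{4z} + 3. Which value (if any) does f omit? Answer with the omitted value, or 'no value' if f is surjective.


Little Picard bounds the complement of f(ℂ) to at most one point.
e^{4z} is never zero on ℂ, so -2·e^{4z} takes every value in ℂ ∖ {0}. Adding 3 shifts the range to ℂ ∖ {3}. Thus f omits exactly the value 3.

Omitted value: 3.


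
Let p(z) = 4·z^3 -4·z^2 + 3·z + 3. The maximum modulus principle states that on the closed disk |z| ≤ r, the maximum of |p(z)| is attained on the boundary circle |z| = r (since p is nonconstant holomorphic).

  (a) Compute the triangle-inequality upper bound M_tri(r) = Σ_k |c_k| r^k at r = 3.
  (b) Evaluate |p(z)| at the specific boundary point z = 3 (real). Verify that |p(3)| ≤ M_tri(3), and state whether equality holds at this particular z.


Coefficients: c_0 = 3, c_1 = 3, c_2 = -4, c_3 = 4. Radius r = 3.
Part (a). Triangle bound: M_tri(r) = Σ_k |c_k| r^k
  = |3|·3^0 + |3|·3^1 + |-4|·3^2 + |4|·3^3
  = 3 + 9 + 36 + 108 = 156.
This bounds M(r) := max_{|z|=r} |p(z)| from above; equality holds iff all terms c_k z^k can be made to align in phase at a single z on |z|=r.
Part (b). At z = 3 (real, on the circle |z| = r):
  p(3) = (3)·3^0 + (3)·3^1 + (-4)·3^2 + (4)·3^3 = 84.
  |p(3)| = 84.
Check: |p(3)| = 84 ≤ 156 = M_tri(3). ✓ Equality does not hold at z = 3 (the coefficients have mixed signs, so the terms do not all align in phase there).

M_tri(3) = 156; |p(3)| = 84; equality at z=3: no.


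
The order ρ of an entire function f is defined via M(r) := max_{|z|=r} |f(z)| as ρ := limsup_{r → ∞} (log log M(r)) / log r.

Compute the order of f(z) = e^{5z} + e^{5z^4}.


Each summand is entire of order 1 and 4 respectively (as in the single-exponential case). The order of a sum is at most the max of the orders, so ρ ≤ 4. For the lower bound: on |z|=r choose arg z so that 5z^4 is real positive; then |e^{5z^4}| = e^{5r^4} while |e^{5z}| ≤ e^{5r^1} = o(e^{5r^4}). So |f| ≥ e^{5r^4}(1 − o(1)) and ρ ≥ 4. Hence ρ = max(1, 4) = 4.
Therefore ρ = 4.

Order ρ = 4.


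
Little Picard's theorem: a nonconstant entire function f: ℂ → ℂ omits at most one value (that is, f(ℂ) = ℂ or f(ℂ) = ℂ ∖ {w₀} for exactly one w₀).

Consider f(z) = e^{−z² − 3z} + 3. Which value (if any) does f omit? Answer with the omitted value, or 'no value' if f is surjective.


Little Picard bounds the complement of f(ℂ) to at most one point.
The exponent g(z) = −z² − 3z is a nonconstant polynomial, hence surjective onto ℂ. So e^{g(z)} takes every value in {e^w : w ∈ ℂ} = ℂ ∖ {0}. Adding 3 shifts the range to ℂ ∖ {3}. f omits exactly 3.

Omitted value: 3.


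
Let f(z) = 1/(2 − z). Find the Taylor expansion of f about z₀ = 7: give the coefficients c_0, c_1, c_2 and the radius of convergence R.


Let w = z − z₀, so z = z₀ + w.
Then 2 − z = 2 − (z₀ + w) = (2 − z₀) − w = -5 − w.
f(z) = 1/(-5 − w) = (1/(-5)) · 1/(1 − w/(-5)) = Σ_{n≥0} w^n / (-5)^(n+1).
So c_n = 1/(-5)^(n+1):
  c_0 = 1/(-5)^1 = -1/5.
  c_1 = 1/(-5)^2 = 1/25.
  c_2 = 1/(-5)^3 = -1/125.
The series is valid for |w/d| < 1, i.e. |z − z₀| < |d|.
Radius of convergence: R = |2 − z₀| = |-5| = 5 (distance from z₀ to the singularity z = 2).

c_0 = -1/5, c_1 = 1/25, c_2 = -1/125; R = 5.


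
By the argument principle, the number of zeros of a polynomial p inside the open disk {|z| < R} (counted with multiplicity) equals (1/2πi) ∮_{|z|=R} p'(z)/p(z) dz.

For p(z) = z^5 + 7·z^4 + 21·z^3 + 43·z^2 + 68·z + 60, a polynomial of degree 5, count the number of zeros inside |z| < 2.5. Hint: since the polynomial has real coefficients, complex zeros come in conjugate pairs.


The zeros of p are: (0 + 2i), (0 - 2i), -3, (-2 + 1i), (-2 - 1i).
Their magnitudes are: 2, 2, 3, 2.236, 2.236.
Zeros with |z| < R = 2.5: (0 + 2i), (0 - 2i), (-2 + 1i), (-2 - 1i).
Count = 4.
By the argument principle, (1/2πi) ∮_{|z|=R} p'(z)/p(z) dz equals exactly this count.

Number of zeros inside |z| < 2.5: 4.


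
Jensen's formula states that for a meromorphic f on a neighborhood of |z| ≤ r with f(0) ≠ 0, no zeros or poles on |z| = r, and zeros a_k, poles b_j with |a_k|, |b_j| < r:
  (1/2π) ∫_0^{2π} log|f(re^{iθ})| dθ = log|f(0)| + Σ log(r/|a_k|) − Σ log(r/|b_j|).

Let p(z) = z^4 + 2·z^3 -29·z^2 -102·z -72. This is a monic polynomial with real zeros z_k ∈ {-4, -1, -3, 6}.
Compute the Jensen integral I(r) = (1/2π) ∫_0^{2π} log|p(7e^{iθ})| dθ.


Zeros: -4, -3, -1, 6; r = 7.
Inside |z| < r: -4, -3, -1, 6. Outside (|z| ≥ r): ∅.
p(0) = -72, so log|p(0)| = log(72) = 4.2767.
Apply Jensen: I(r) = log|p(0)| + Σ_k log(r/|z_k|), summed over zeros inside |z| < r.
  log(r/|z_k|) for z_k = -4: log(7/4) = 0.5596
  log(r/|z_k|) for z_k = -1: log(7/1) = 1.9459
  log(r/|z_k|) for z_k = -3: log(7/3) = 0.8473
  log(r/|z_k|) for z_k = 6: log(7/6) = 0.1542
Sum over inside zeros: 3.5070.
I(r) = log|p(0)| + (inside sum) = 4.2767 + 3.5070 = 7.7836.
Closed form (all zeros inside, monic): I(r) = n·log(r) = 4·log(7) = 7.7836. ✓

I(r) ≈ 7.7836.


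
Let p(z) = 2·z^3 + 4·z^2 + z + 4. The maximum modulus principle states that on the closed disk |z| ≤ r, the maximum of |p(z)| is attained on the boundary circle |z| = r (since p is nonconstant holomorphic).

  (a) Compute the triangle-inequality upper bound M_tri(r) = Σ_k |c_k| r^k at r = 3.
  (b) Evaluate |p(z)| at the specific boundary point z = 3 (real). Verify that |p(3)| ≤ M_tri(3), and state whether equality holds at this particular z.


Coefficients: c_0 = 4, c_1 = 1, c_2 = 4, c_3 = 2. Radius r = 3.
Part (a). Triangle bound: M_tri(r) = Σ_k |c_k| r^k
  = |4|·3^0 + |1|·3^1 + |4|·3^2 + |2|·3^3
  = 4 + 3 + 36 + 54 = 97.
This bounds M(r) := max_{|z|=r} |p(z)| from above; equality holds iff all terms c_k z^k can be made to align in phase at a single z on |z|=r.
Part (b). At z = 3 (real, on the circle |z| = r):
  p(3) = (4)·3^0 + (1)·3^1 + (4)·3^2 + (2)·3^3 = 97.
  |p(3)| = 97.
Since all nonzero coefficients share the same sign, |p(3)| = 97 = M_tri(3); the triangle bound is attained at z = 3, so in fact M(r) = 97.

M_tri(3) = 97; |p(3)| = 97; equality at z=3: yes.


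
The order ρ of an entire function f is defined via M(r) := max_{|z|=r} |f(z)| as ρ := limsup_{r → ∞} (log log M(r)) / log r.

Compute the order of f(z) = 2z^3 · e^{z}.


M(r) = max_{|z|=r} |2|·|z|^3·|e^{z}| = 2·r^3 · e^{1r^1} (the factors attain their maxima compatibly on |z|=r). Then log M(r) = log 2 + 3·log r + 1r^1, dominated by the last term, so log log M(r) ~ 1·log r. The polynomial factor 2z^3 contributes only a log r term and does not affect the order. ρ = 1.
Therefore ρ = 1.

Order ρ = 1.


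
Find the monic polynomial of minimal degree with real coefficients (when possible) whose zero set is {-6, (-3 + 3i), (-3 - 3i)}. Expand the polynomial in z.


The polynomial is p(z) = ∏_{α ∈ S} (z − α), where S = {-6, (-3 + 3i), (-3 - 3i)}.
Expanding the product yields: p(z) = z^3 + 12·z^2 + 54·z + 108.
Note conjugate pairs combine to real quadratics: (z − (-3+3i))(z − (-3−3i)) = z² + 6z + 18.
The resulting polynomial has degree 3 and real coefficients as required.

p(z) = z^3 + 12·z^2 + 54·z + 108.


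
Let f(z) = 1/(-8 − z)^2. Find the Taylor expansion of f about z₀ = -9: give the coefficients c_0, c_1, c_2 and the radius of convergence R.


Let w = z − z₀, so z = z₀ + w.
Then -8 − z = -8 − (z₀ + w) = (-8 − z₀) − w = 1 − w.
f(z) = 1/(1 − w)^2 = (1/(1)^2) · (1 − w/(1))^{−2}.
By the binomial series (1−u)^{−2} = Σ_{n≥0} C(n+1, 1) u^n for |u|<1, with u = w/(1):
  c_n = C(n+1, 1) / (1)^(n+2).
  c_0 = 1/(1)^2 = 1.
  c_1 = 2/(1)^3 = 2.
  c_2 = 3/(1)^4 = 3.
The series is valid for |w/d| < 1, i.e. |z − z₀| < |d|.
Radius of convergence: R = |-8 − z₀| = |1| = 1 (distance from z₀ to the singularity z = -8).

c_0 = 1, c_1 = 2, c_2 = 3; R = 1.


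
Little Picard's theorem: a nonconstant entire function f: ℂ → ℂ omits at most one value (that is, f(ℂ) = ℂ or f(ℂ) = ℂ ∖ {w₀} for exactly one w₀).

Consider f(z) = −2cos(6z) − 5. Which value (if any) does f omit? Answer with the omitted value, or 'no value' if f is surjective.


Little Picard bounds the complement of f(ℂ) to at most one point.
cos is entire and surjective onto ℂ: for every w ∈ ℂ, cos(ζ) = w has a solution ζ ∈ ℂ (e.g., via the complex inverse arccos). With ζ = 6z this gives z = ζ/(6). Then -2·cos(6z) takes every value in -2·ℂ = ℂ, and adding -5 is a bijection of ℂ. So f is surjective and omits no value. (Note: only on the real line is cos bounded by [−1, 1].)

Omitted value: no value.


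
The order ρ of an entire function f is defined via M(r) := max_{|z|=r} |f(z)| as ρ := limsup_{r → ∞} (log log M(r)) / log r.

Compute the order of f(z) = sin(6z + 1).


sin(w) is a linear combination of e^{iw} and e^{−iw} (or e^w, e^{−w} in the hyperbolic case), so |sin(w)| ≤ e^{|w|}. With w = 6z + 1, |w| ≤ 6|z| + 1 = 6r + 1 on |z| = r, giving M(r) ≤ e^{6r + 1}, so ρ ≤ 1. On a suitable ray (z = it for sin/cos; z = t for sinh/cosh, t real → ∞), |sin(6z + 1)| grows like e^{6|t|}/2, so ρ ≥ 1. Hence ρ = 1.
Therefore ρ = 1.

Order ρ = 1.


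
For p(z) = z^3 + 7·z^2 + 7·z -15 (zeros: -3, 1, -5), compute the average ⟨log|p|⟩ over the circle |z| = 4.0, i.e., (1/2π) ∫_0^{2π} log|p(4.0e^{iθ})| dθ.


Zeros: -5, -3, 1; r = 4.0.
Inside |z| < r: -3, 1. Outside (|z| ≥ r): -5.
p(0) = -15, so log|p(0)| = log(15) = 2.7081.
Apply Jensen: I(r) = log|p(0)| + Σ_k log(r/|z_k|), summed over zeros inside |z| < r.
  log(r/|z_k|) for z_k = -3: log(4.0/3) = 0.2877
  log(r/|z_k|) for z_k = 1: log(4.0/1) = 1.3863
  Outside zeros (-5) contribute nothing to the Jensen sum.
Sum over inside zeros: 1.6740.
I(r) = log|p(0)| + (inside sum) = 2.7081 + 1.6740 = 4.3820.
Note: since some zeros are outside |z| ≤ r, the simplified n·log(r) form does NOT apply — only the inside zeros contribute.

I(r) ≈ 4.3820.


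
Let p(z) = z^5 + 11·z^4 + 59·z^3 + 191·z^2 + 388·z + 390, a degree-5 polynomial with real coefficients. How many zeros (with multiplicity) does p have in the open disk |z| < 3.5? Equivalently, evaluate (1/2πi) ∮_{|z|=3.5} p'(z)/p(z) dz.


The zeros of p are: (-1 + 3i), (-1 - 3i), (-3 + 2i), (-3 - 2i), -3.
Their magnitudes are: 3.162, 3.162, 3.606, 3.606, 3.
Zeros with |z| < R = 3.5: (-1 + 3i), (-1 - 3i), -3.
Count = 3.
By the argument principle, (1/2πi) ∮_{|z|=R} p'(z)/p(z) dz equals exactly this count.

Number of zeros inside |z| < 3.5: 3.


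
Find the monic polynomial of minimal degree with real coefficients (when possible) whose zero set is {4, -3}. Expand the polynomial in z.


The polynomial is p(z) = ∏_{α ∈ S} (z − α), where S = {4, -3}.
Expanding the product yields: p(z) = z^2 -z -12.
The resulting polynomial has degree 2 and real coefficients as required.

p(z) = z^2 -z -12.


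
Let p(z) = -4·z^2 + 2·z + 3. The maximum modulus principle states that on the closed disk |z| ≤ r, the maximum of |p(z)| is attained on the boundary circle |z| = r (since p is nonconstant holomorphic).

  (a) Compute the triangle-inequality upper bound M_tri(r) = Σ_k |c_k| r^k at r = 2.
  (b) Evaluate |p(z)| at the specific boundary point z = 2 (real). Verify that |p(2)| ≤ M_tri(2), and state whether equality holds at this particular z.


Coefficients: c_0 = 3, c_1 = 2, c_2 = -4. Radius r = 2.
Part (a). Triangle bound: M_tri(r) = Σ_k |c_k| r^k
  = |3|·2^0 + |2|·2^1 + |-4|·2^2
  = 3 + 4 + 16 = 23.
This bounds M(r) := max_{|z|=r} |p(z)| from above; equality holds iff all terms c_k z^k can be made to align in phase at a single z on |z|=r.
Part (b). At z = 2 (real, on the circle |z| = r):
  p(2) = (3)·2^0 + (2)·2^1 + (-4)·2^2 = -9.
  |p(2)| = 9.
Check: |p(2)| = 9 ≤ 23 = M_tri(2). ✓ Equality does not hold at z = 2 (the coefficients have mixed signs, so the terms do not all align in phase there).

M_tri(2) = 23; |p(2)| = 9; equality at z=2: no.


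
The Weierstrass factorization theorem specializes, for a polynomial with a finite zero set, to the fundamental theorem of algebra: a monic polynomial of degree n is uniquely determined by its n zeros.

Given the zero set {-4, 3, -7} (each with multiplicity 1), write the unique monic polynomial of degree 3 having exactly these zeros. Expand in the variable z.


The polynomial is p(z) = ∏_{α ∈ S} (z − α), where S = {-4, 3, -7}.
Expanding the product yields: p(z) = z^3 + 8·z^2 -5·z -84.
The resulting polynomial has degree 3 and real coefficients as required.

p(z) = z^3 + 8·z^2 -5·z -84.


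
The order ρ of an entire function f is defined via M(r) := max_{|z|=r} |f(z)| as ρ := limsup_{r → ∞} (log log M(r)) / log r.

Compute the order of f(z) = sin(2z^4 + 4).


Write sin(w) = (e^{iw} ± e^{−iw})/(2 or 2i), so |sin(w)| ≤ e^{|w|}. With w = 2z^4 + 4, |w| ≤ 2r^4 + 4 on |z|=r, giving M(r) ≤ e^{2r^4 + 4} and ρ ≤ 4. For the lower bound, choose z on |z|=r with 2z^4 purely imaginary of modulus 2r^4; then |sin(2z^4 + 4)| grows like e^{2r^4}/2, so ρ ≥ 4. Hence ρ = 4.
Therefore ρ = 4.

Order ρ = 4.


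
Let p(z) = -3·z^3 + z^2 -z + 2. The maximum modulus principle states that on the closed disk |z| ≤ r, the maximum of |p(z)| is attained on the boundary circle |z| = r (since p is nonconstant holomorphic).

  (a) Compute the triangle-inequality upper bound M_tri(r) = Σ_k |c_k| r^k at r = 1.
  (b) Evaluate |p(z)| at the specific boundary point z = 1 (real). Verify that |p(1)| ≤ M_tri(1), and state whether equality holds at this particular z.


Coefficients: c_0 = 2, c_1 = -1, c_2 = 1, c_3 = -3. Radius r = 1.
Part (a). Triangle bound: M_tri(r) = Σ_k |c_k| r^k
  = |2|·1^0 + |-1|·1^1 + |1|·1^2 + |-3|·1^3
  = 2 + 1 + 1 + 3 = 7.
This bounds M(r) := max_{|z|=r} |p(z)| from above; equality holds iff all terms c_k z^k can be made to align in phase at a single z on |z|=r.
Part (b). At z = 1 (real, on the circle |z| = r):
  p(1) = (2)·1^0 + (-1)·1^1 + (1)·1^2 + (-3)·1^3 = -1.
  |p(1)| = 1.
Check: |p(1)| = 1 ≤ 7 = M_tri(1). ✓ Equality does not hold at z = 1 (the coefficients have mixed signs, so the terms do not all align in phase there).

M_tri(1) = 7; |p(1)| = 1; equality at z=1: no.


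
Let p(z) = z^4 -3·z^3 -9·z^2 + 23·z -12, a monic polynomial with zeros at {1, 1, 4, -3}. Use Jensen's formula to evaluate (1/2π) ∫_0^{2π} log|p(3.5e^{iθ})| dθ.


Zeros: -3, 1, 1, 4; r = 3.5.
Inside |z| < r: -3, 1, 1. Outside (|z| ≥ r): 4.
p(0) = -12, so log|p(0)| = log(12) = 2.4849.
Apply Jensen: I(r) = log|p(0)| + Σ_k log(r/|z_k|), summed over zeros inside |z| < r.
  log(r/|z_k|) for z_k = 1: log(3.5/1) = 1.2528
  log(r/|z_k|) for z_k = 1: log(3.5/1) = 1.2528
  log(r/|z_k|) for z_k = -3: log(3.5/3) = 0.1542
  Outside zeros (4) contribute nothing to the Jensen sum.
Sum over inside zeros: 2.6597.
I(r) = log|p(0)| + (inside sum) = 2.4849 + 2.6597 = 5.1446.
Note: since some zeros are outside |z| ≤ r, the simplified n·log(r) form does NOT apply — only the inside zeros contribute.

I(r) ≈ 5.1446.


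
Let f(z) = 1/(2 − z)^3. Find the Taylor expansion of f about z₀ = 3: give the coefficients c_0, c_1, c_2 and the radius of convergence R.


Let w = z − z₀, so z = z₀ + w.
Then 2 − z = 2 − (z₀ + w) = (2 − z₀) − w = -1 − w.
f(z) = 1/(-1 − w)^3 = (1/(-1)^3) · (1 − w/(-1))^{−3}.
By the binomial series (1−u)^{−3} = Σ_{n≥0} C(n+2, 2) u^n for |u|<1, with u = w/(-1):
  c_n = C(n+2, 2) / (-1)^(n+3).
  c_0 = 1/(-1)^3 = -1.
  c_1 = 3/(-1)^4 = 3.
  c_2 = 6/(-1)^5 = -6.
The series is valid for |w/d| < 1, i.e. |z − z₀| < |d|.
Radius of convergence: R = |2 − z₀| = |-1| = 1 (distance from z₀ to the singularity z = 2).

c_0 = -1, c_1 = 3, c_2 = -6; R = 1.


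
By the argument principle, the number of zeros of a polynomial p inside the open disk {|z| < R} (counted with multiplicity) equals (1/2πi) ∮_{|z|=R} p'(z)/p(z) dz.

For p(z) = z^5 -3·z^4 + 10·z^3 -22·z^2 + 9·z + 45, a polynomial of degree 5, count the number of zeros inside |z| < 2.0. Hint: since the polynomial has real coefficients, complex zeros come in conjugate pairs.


The zeros of p are: (0 + 3i), (0 - 3i), -1, (2 + 1i), (2 - 1i).
Their magnitudes are: 3, 3, 1, 2.236, 2.236.
Zeros with |z| < R = 2.0: -1.
Count = 1.
By the argument principle, (1/2πi) ∮_{|z|=R} p'(z)/p(z) dz equals exactly this count.

Number of zeros inside |z| < 2.0: 1.


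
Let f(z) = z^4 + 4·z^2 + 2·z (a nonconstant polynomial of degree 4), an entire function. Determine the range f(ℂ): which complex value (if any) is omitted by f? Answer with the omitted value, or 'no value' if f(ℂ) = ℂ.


Little Picard bounds the complement of f(ℂ) to at most one point.
For every w ∈ ℂ, the equation p(z) − w = 0 is a nonconstant polynomial in z and hence has at least one root by the fundamental theorem of algebra. So p is surjective onto ℂ, omitting no value.

Omitted value: no value.


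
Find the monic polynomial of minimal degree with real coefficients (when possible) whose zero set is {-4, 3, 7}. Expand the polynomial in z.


The polynomial is p(z) = ∏_{α ∈ S} (z − α), where S = {-4, 3, 7}.
Expanding the product yields: p(z) = z^3 -6·z^2 -19·z + 84.
The resulting polynomial has degree 3 and real coefficients as required.

p(z) = z^3 -6·z^2 -19·z + 84.


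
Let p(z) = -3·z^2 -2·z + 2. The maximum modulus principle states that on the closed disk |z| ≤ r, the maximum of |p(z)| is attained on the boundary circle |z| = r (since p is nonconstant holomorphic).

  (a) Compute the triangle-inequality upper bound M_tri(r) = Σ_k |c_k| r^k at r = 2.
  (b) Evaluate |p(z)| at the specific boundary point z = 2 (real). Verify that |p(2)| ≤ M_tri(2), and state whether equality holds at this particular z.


Coefficients: c_0 = 2, c_1 = -2, c_2 = -3. Radius r = 2.
Part (a). Triangle bound: M_tri(r) = Σ_k |c_k| r^k
  = |2|·2^0 + |-2|·2^1 + |-3|·2^2
  = 2 + 4 + 12 = 18.
This bounds M(r) := max_{|z|=r} |p(z)| from above; equality holds iff all terms c_k z^k can be made to align in phase at a single z on |z|=r.
Part (b). At z = 2 (real, on the circle |z| = r):
  p(2) = (2)·2^0 + (-2)·2^1 + (-3)·2^2 = -14.
  |p(2)| = 14.
Check: |p(2)| = 14 ≤ 18 = M_tri(2). ✓ Equality does not hold at z = 2 (the coefficients have mixed signs, so the terms do not all align in phase there).

M_tri(2) = 18; |p(2)| = 14; equality at z=2: no.


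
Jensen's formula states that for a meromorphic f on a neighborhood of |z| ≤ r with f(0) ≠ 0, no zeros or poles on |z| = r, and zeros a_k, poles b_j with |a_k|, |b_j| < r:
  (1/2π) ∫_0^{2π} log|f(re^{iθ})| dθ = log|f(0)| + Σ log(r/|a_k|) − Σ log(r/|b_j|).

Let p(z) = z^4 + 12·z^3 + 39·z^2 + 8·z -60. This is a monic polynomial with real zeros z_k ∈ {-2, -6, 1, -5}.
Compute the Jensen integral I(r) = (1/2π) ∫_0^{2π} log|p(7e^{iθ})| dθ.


Zeros: -6, -5, -2, 1; r = 7.
Inside |z| < r: -6, -5, -2, 1. Outside (|z| ≥ r): ∅.
p(0) = -60, so log|p(0)| = log(60) = 4.0943.
Apply Jensen: I(r) = log|p(0)| + Σ_k log(r/|z_k|), summed over zeros inside |z| < r.
  log(r/|z_k|) for z_k = -2: log(7/2) = 1.2528
  log(r/|z_k|) for z_k = -6: log(7/6) = 0.1542
  log(r/|z_k|) for z_k = 1: log(7/1) = 1.9459
  log(r/|z_k|) for z_k = -5: log(7/5) = 0.3365
Sum over inside zeros: 3.6893.
I(r) = log|p(0)| + (inside sum) = 4.0943 + 3.6893 = 7.7836.
Closed form (all zeros inside, monic): I(r) = n·log(r) = 4·log(7) = 7.7836. ✓

I(r) ≈ 7.7836.


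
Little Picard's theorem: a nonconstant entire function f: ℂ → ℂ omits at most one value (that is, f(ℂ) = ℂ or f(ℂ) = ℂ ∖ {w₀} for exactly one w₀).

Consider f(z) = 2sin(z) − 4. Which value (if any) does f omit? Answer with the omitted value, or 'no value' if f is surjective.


Little Picard bounds the complement of f(ℂ) to at most one point.
sin is entire and surjective onto ℂ: for every w ∈ ℂ, sin(ζ) = w has a solution ζ ∈ ℂ (e.g., via the complex inverse arcsin). With ζ = z this gives z = ζ/(1). Then 2·sin(z) takes every value in 2·ℂ = ℂ, and adding -4 is a bijection of ℂ. So f is surjective and omits no value. (Note: only on the real line is sin bounded by [−1, 1].)

Omitted value: no value.


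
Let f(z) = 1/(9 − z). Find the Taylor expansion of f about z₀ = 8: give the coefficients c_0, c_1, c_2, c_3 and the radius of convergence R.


Let w = z − z₀, so z = z₀ + w.
Then 9 − z = 9 − (z₀ + w) = (9 − z₀) − w = 1 − w.
f(z) = 1/(1 − w) = (1/(1)) · 1/(1 − w/(1)) = Σ_{n≥0} w^n / (1)^(n+1).
So c_n = 1/(1)^(n+1):
  c_0 = 1/(1)^1 = 1.
  c_1 = 1/(1)^2 = 1.
  c_2 = 1/(1)^3 = 1.
  c_3 = 1/(1)^4 = 1.
The series is valid for |w/d| < 1, i.e. |z − z₀| < |d|.
Radius of convergence: R = |9 − z₀| = |1| = 1 (distance from z₀ to the singularity z = 9).

c_0 = 1, c_1 = 1, c_2 = 1, c_3 = 1; R = 1.


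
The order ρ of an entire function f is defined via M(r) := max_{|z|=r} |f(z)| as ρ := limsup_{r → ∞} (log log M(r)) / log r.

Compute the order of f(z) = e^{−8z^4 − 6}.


|e^{−8z^4 − 6}| = e^{Re(-8·z^4) + -6} ≤ e^{8|z|^4 + -6} = e^{8r^4 + -6} on |z| = r, so ρ ≤ 4. Choosing z on |z|=r so that -8·z^4 is real positive (always possible by picking arg z appropriately) gives |f(z)| = e^{8r^4 + -6}, matching the bound. The additive constant -6 does not affect log log M(r) ~ 4·log r. Hence ρ = 4.
Therefore ρ = 4.

Order ρ = 4.


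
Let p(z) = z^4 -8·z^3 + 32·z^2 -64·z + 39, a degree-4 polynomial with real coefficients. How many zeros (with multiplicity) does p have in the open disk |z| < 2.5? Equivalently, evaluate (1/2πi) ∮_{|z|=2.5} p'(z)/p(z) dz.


The zeros of p are: 1, 3, (2 + 3i), (2 - 3i).
Their magnitudes are: 1, 3, 3.606, 3.606.
Zeros with |z| < R = 2.5: 1.
Count = 1.
By the argument principle, (1/2πi) ∮_{|z|=R} p'(z)/p(z) dz equals exactly this count.

Number of zeros inside |z| < 2.5: 1.


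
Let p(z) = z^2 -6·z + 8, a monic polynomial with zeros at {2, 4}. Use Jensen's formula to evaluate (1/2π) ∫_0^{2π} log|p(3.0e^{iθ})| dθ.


Zeros: 2, 4; r = 3.0.
Inside |z| < r: 2. Outside (|z| ≥ r): 4.
p(0) = 8, so log|p(0)| = log(8) = 2.0794.
Apply Jensen: I(r) = log|p(0)| + Σ_k log(r/|z_k|), summed over zeros inside |z| < r.
  log(r/|z_k|) for z_k = 2: log(3.0/2) = 0.4055
  Outside zeros (4) contribute nothing to the Jensen sum.
Sum over inside zeros: 0.4055.
I(r) = log|p(0)| + (inside sum) = 2.0794 + 0.4055 = 2.4849.
Note: since some zeros are outside |z| ≤ r, the simplified n·log(r) form does NOT apply — only the inside zeros contribute.

I(r) ≈ 2.4849.


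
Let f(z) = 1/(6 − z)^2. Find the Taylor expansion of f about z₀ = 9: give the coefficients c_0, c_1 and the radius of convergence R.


Let w = z − z₀, so z = z₀ + w.
Then 6 − z = 6 − (z₀ + w) = (6 − z₀) − w = -3 − w.
f(z) = 1/(-3 − w)^2 = (1/(-3)^2) · (1 − w/(-3))^{−2}.
By the binomial series (1−u)^{−2} = Σ_{n≥0} C(n+1, 1) u^n for |u|<1, with u = w/(-3):
  c_n = C(n+1, 1) / (-3)^(n+2).
  c_0 = 1/(-3)^2 = 1/9.
  c_1 = 2/(-3)^3 = -2/27.
The series is valid for |w/d| < 1, i.e. |z − z₀| < |d|.
Radius of convergence: R = |6 − z₀| = |-3| = 3 (distance from z₀ to the singularity z = 6).

c_0 = 1/9, c_1 = -2/27; R = 3.
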